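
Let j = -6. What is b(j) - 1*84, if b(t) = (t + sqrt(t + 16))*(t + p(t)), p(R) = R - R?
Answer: -48 - 6*sqrt(10) ≈ -66.974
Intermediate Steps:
p(R) = 0
b(t) = t*(t + sqrt(16 + t)) (b(t) = (t + sqrt(t + 16))*(t + 0) = (t + sqrt(16 + t))*t = t*(t + sqrt(16 + t)))
b(j) - 1*84 = -6*(-6 + sqrt(16 - 6)) - 1*84 = -6*(-6 + sqrt(10)) - 84 = (36 - 6*sqrt(10)) - 84 = -48 - 6*sqrt(10)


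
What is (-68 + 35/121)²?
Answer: 67125249/14641 ≈ 4584.7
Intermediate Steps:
(-68 + 35/121)² = (-8193/121)² = 67125249/14641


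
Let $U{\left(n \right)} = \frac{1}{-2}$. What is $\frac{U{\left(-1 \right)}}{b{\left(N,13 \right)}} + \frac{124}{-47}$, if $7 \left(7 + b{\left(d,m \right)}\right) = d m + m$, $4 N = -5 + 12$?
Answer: $- \frac{5914}{2491} \approx -2.3741$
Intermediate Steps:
$U{\left(n \right)} = - \frac{1}{2}$
$N = \frac{7}{4}$ ($N = \frac{-5 + 12}{4} = \frac{1}{4} \cdot 7 = \frac{7}{4} \approx 1.75$)
$b{\left(d,m \right)} = -7 + \frac{m}{7} + \frac{d m}{7}$ ($b{\left(d,m \right)} = -7 + \frac{d m + m}{7} = -7 + \frac{m + d m}{7} = -7 + \left(\frac{m}{7} + \frac{d m}{7}\right) = -7 + \frac{m}{7} + \frac{d m}{7}$)
$\frac{U{\left(-1 \right)}}{b{\left(N,13 \right)}} + \frac{124}{-47} = - \frac{1}{2 \left(-7 + \frac{1}{7} \cdot 13 + \frac{1}{7} \cdot \frac{7}{4} \cdot 13\right)} + \frac{124}{-47} = - \frac{1}{2 \left(-7 + \frac{13}{7} + \frac{13}{4}\right)} + 124 \left(- \frac{1}{47}\right) = - \frac{1}{2 \left(- \frac{53}{28}\right)} - \frac{124}{47} = \left(- \frac{1}{2}\right) \left(- \frac{28}{53}\right) - \frac{124}{47} = \frac{14}{53} - \frac{124}{47} = - \frac{5914}{2491}$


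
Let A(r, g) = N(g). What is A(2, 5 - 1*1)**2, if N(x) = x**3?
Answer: 4096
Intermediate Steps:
A(r, g) = g**3
A(2, 5 - 1*1)**2 = ((5 - 1*1)**3)**2 = ((5 - 1)**3)**2 = (4**3)**2 = 64**2 = 4096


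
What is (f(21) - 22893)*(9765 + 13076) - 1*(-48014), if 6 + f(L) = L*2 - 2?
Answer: -522074405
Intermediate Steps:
f(L) = -8 + 2*L (f(L) = -6 + (L*2 - 2) = -6 + (2*L - 2) = -6 + (-2 + 2*L) = -8 + 2*L)
(f(21) - 22893)*(9765 + 13076) - 1*(-48014) = ((-8 + 2*21) - 22893)*(9765 + 13076) - 1*(-48014) = ((-8 + 42) - 22893)*22841 + 48014 = (34 - 22893)*22841 + 48014 = -22859*22841 + 48014 = -522122419 + 48014 = -522074405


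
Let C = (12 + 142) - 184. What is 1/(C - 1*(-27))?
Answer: -⅓ ≈ -0.33333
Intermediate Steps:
C = -30 (C = 154 - 184 = -30)
1/(C - 1*(-27)) = 1/(-30 - 1*(-27)) = 1/(-30 + 27) = 1/(-3) = -⅓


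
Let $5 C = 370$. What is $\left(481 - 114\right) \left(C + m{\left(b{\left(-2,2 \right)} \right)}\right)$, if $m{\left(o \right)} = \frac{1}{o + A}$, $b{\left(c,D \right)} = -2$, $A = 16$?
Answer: $\frac{380579}{14} \approx 27184.0$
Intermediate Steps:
$C = 74$ ($C = \frac{1}{5} \cdot 370 = 74$)
$m{\left(o \right)} = \frac{1}{16 + o}$ ($m{\left(o \right)} = \frac{1}{o + 16} = \frac{1}{16 + o}$)
$\left(481 - 114\right) \left(C + m{\left(b{\left(-2,2 \right)} \right)}\right) = \left(481 - 114\right) \left(74 + \frac{1}{16 - 2}\right) = 367 \left(74 + \frac{1}{14}\right) = 367 \cdot \frac{1037}{14} = \frac{380579}{14}$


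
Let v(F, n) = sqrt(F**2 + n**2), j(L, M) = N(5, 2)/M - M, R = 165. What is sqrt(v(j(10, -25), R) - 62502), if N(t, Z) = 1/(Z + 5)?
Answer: sqrt(-76564950 + 21*sqrt(94766389))/35 ≈ 249.67*I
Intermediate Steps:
N(t, Z) = 1/(5 + Z)
j(L, M) = -M + 1/(7*M) (j(L, M) = 1/((5 + 2)*M) - M = 1/(7*M) - M = -M + 1/(7*M))
sqrt(v(j(10, -25), R) - 62502) = sqrt(sqrt((-1*(-25) + (1/7)/(-25))**2 + 165**2) - 62502) = sqrt(sqrt((25 + (1/7)*(-1/25))**2 + 27225) - 62502) = sqrt(sqrt((25 - 1/175)**2 + 27225) - 62502) = sqrt(sqrt((4374/175)**2 + 27225) - 62502) = sqrt(sqrt(19131876/30625 + 27225) - 62502) = sqrt(sqrt(852897501/30625) - 62502) = sqrt(3*sqrt(94766389)/175 - 62502) = sqrt(-62502 + 3*sqrt(94766389)/175)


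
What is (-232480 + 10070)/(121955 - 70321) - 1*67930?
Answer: -1753860015/25817 ≈ -67934.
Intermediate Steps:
(-232480 + 10070)/(121955 - 70321) - 1*67930 = -222410/51634 - 67930 = -222410*1/51634 - 67930 = -111205/25817 - 67930 = -1753860015/25817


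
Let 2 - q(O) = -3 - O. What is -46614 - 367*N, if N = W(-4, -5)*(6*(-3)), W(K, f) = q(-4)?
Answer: -40008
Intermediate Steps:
q(O) = 5 + O (q(O) = 2 - (-3 - O) = 2 + (3 + O) = 5 + O)
W(K, f) = 1 (W(K, f) = 5 - 4 = 1)
N = -18 (N = 1*(6*(-3)) = 1*(-18) = -18)
-46614 - 367*N = -46614 - 367*(-18) = -46614 + 6606 = -40008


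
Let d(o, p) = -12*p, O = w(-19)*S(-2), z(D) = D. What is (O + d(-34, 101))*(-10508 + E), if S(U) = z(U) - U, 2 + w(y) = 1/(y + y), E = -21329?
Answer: 38586444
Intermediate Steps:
w(y) = -2 + 1/(2*y) (w(y) = -2 + 1/(y + y) = -2 + 1/(2*y))
S(U) = 0 (S(U) = U - U = 0)
O = 0 (O = (-2 + (½)/(-19))*0 = (-2 + (½)*(-1/19))*0 = (-2 - 1/38)*0 = -77/38*0 = 0)
(O + d(-34, 101))*(-10508 + E) = (0 - 12*101)*(-10508 - 21329) = (0 - 1212)*(-31837) = -1212*(-31837) = 38586444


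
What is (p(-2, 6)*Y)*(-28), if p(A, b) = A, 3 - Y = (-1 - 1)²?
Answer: -56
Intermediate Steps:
Y = -1 (Y = 3 - (-1 - 1)² = 3 - 1*(-2)² = 3 - 1*4 = 3 - 4 = -1)
(p(-2, 6)*Y)*(-28) = -2*(-1)*(-28) = 2*(-28) = -56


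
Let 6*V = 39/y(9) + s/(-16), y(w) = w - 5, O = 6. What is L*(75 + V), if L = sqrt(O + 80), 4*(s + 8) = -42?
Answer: 14749*sqrt(86)/192 ≈ 712.38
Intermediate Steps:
s = -37/2 (s = -8 + (1/4)*(-42) = -8 - 21/2 = -37/2 ≈ -18.500)
L = sqrt(86) (L = sqrt(6 + 80) = sqrt(86) ≈ 9.2736)
y(w) = -5 + w
V = 349/192 (V = (39/(-5 + 9) - 37/2/(-16))/6 = (39/4 - 37/2*(-1/16))/6 = (39*(1/4) + 37/32)/6 = (39/4 + 37/32)/6 = (1/6)*(349/32) = 349/192 ≈ 1.8177)
L*(75 + V) = sqrt(86)*(75 + 349/192) = sqrt(86)*(14749/192) = 14749*sqrt(86)/192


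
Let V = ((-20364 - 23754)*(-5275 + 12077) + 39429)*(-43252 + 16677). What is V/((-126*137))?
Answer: -885984536225/1918 ≈ -4.6193e+8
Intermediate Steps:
V = 7973860826025 (V = (-44118*6802 + 39429)*(-26575) = (-300090636 + 39429)*(-26575) = -300051207*(-26575) = 7973860826025)
V/((-126*137)) = 7973860826025/((-126*137)) = 7973860826025/(-17262) = 7973860826025*(-1/17262) = -885984536225/1918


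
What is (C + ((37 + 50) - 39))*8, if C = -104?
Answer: -448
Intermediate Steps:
(C + ((37 + 50) - 39))*8 = (-104 + ((37 + 50) - 39))*8 = (-104 + (87 - 39))*8 = (-104 + 48)*8 = -56*8 = -448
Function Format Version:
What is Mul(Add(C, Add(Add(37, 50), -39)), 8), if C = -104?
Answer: -448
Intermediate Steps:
Mul(Add(C, Add(Add(37, 50), -39)), 8) = Mul(Add(-104, Add(Add(37, 50), -39)), 8) = Mul(Add(-104, Add(87, -39)), 8) = Mul(Add(-104, 48), 8) = Mul(-56, 8) = -448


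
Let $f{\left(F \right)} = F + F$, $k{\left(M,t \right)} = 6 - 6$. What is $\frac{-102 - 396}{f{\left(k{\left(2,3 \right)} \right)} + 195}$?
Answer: $- \frac{166}{65} \approx -2.5538$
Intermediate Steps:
$k{\left(M,t \right)} = 0$ ($k{\left(M,t \right)} = 6 - 6 = 0$)
$f{\left(F \right)} = 2 F$
$\frac{-102 - 396}{f{\left(k{\left(2,3 \right)} \right)} + 195} = \frac{-102 - 396}{2 \cdot 0 + 195} = - \frac{498}{0 + 195} = - \frac{498}{195} = \left(-498\right) \frac{1}{195} = - \frac{166}{65}$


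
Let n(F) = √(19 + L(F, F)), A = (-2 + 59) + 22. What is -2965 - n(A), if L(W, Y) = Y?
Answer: -2965 - 7*√2 ≈ -2974.9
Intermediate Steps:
A = 79 (A = 57 + 22 = 79)
n(F) = √(19 + F)
-2965 - n(A) = -2965 - √(19 + 79) = -2965 - √98 = -2965 - 7*√2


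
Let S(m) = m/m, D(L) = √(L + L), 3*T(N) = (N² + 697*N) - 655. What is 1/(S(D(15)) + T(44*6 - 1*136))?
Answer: 3/104948 ≈ 2.8586e-5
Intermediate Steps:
T(N) = -655/3 + N²/3 + 697*N/3 (T(N) = ((N² + 697*N) - 655)/3 = (-655 + N² + 697*N)/3 = -655/3 + N²/3 + 697*N/3)
D(L) = √2*√L (D(L) = √(2*L) = √2*√L)
S(m) = 1
1/(S(D(15)) + T(44*6 - 1*136)) = 1/(1 + (-655/3 + (44*6 - 1*136)²/3 + 697*(44*6 - 1*136)/3)) = 1/(1 + (-655/3 + (264 - 136)²/3 + 697*(264 - 136)/3)) = 1/(1 + (-655/3 + (⅓)*128² + (697/3)*128)) = 1/(1 + (-655/3 + (⅓)*16384 + 89216/3)) = 1/(1 + (-655/3 + 16384/3 + 89216/3)) = 1/(1 + 104945/3) = 1/(104948/3) = 3/104948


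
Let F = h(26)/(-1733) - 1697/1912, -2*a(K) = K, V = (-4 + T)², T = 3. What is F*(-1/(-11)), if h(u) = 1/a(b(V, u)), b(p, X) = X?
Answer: -38229801/473829928 ≈ -0.080683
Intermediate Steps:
V = 1 (V = (-4 + 3)² = (-1)² = 1)
a(K) = -K/2
h(u) = -2/u (h(u) = 1/(-u/2) = -2/u)
F = -38229801/43075448 (F = -2/26/(-1733) - 1697/1912 = -2*1/26*(-1/1733) - 1697*1/1912 = -1/13*(-1/1733) - 1697/1912 = 1/22529 - 1697/1912 = -38229801/43075448 ≈ -0.88751)
F*(-1/(-11)) = -(-38229801)/(43075448*(-11)) = -(-38229801)*(-1)/(43075448*11) = -38229801/43075448*1/11 = -38229801/473829928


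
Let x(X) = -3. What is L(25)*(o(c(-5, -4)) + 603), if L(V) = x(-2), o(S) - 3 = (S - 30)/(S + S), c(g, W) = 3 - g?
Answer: -14511/8 ≈ -1813.9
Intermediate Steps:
o(S) = 3 + (-30 + S)/(2*S) (o(S) = 3 + (S - 30)/(S + S) = 3 + (-30 + S)/((2*S)) = 3 + (-30 + S)*(1/(2*S)) = 3 + (-30 + S)/(2*S))
L(V) = -3
L(25)*(o(c(-5, -4)) + 603) = -3*((7/2 - 15/(3 - 1*(-5))) + 603) = -3*((7/2 - 15/(3 + 5)) + 603) = -3*((7/2 - 15/8) + 603) = -3*(13/8 + 603) = -3*4837/8 = -14511/8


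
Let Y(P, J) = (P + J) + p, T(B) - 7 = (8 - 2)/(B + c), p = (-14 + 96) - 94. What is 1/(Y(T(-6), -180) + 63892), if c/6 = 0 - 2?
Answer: 3/191120 ≈ 1.5697e-5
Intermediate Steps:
c = -12 (c = 6*(0 - 2) = 6*(-2) = -12)
p = -12 (p = 82 - 94 = -12)
T(B) = 7 + 6/(-12 + B) (T(B) = 7 + (8 - 2)/(B - 12) = 7 + 6/(-12 + B))
Y(P, J) = -12 + J + P (Y(P, J) = (P + J) - 12 = (J + P) - 12 = -12 + J + P)
1/(Y(T(-6), -180) + 63892) = 1/((-12 - 180 + (-78 + 7*(-6))/(-12 - 6)) + 63892) = 1/((-12 - 180 + (-78 - 42)/(-18)) + 63892) = 1/((-12 - 180 - 1/18*(-120)) + 63892) = 1/((-12 - 180 + 20/3) + 63892) = 1/(-556/3 + 63892) = 1/(191120/3) = 3/191120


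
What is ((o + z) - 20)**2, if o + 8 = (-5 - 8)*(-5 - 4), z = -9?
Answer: 6400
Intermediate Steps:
o = 109 (o = -8 + (-5 - 8)*(-5 - 4) = -8 - 13*(-9) = -8 + 117 = 109)
((o + z) - 20)**2 = ((109 - 9) - 20)**2 = (100 - 20)**2 = 80**2 = 6400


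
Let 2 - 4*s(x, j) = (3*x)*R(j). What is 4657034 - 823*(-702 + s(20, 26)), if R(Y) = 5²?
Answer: 11085987/2 ≈ 5.5430e+6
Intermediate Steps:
R(Y) = 25
s(x, j) = ½ - 75*x/4 (s(x, j) = ½ - 3*x*25/4 = ½ - 75*x/4)
4657034 - 823*(-702 + s(20, 26)) = 4657034 - 823*(-702 + (½ - 75/4*20)) = 4657034 - 823*(-702 + (½ - 375)) = 4657034 - 823*(-702 - 749/2) = 4657034 - 823*(-2153)/2 = 4657034 - 1*(-1771919/2) = 4657034 + 1771919/2 = 11085987/2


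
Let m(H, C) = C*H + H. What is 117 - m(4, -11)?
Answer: 157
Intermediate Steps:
m(H, C) = H + C*H
117 - m(4, -11) = 117 - 4*(1 - 11) = 117 - 4*(-10) = 117 - 1*(-40) = 117 + 40 = 157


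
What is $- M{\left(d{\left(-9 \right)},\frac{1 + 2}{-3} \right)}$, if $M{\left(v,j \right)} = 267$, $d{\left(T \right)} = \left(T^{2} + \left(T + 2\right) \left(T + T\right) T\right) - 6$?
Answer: $-267$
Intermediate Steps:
$d{\left(T \right)} = -6 + T^{2} + 2 T^{2} \left(2 + T\right)$ ($d{\left(T \right)} = \left(T^{2} + \left(2 + T\right) 2 T T\right) - 6 = \left(T^{2} + 2 T \left(2 + T\right) T\right) - 6 = \left(T^{2} + 2 T^{2} \left(2 + T\right)\right) - 6 = -6 + T^{2} + 2 T^{2} \left(2 + T\right)$)
$- M{\left(d{\left(-9 \right)},\frac{1 + 2}{-3} \right)} = \left(-1\right) 267 = -267$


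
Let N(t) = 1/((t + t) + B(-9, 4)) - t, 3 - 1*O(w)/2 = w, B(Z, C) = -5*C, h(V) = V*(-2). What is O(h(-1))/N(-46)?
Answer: 224/5151 ≈ 0.043487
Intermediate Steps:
h(V) = -2*V
O(w) = 6 - 2*w
N(t) = 1/(-20 + 2*t) - t (N(t) = 1/((t + t) - 5*4) - t = 1/(2*t - 20) - t = 1/(-20 + 2*t) - t)
O(h(-1))/N(-46) = (6 - (-4)*(-1))/(((½ - 1*(-46)² + 10*(-46))/(-10 - 46))) = (6 - 2*2)/(((½ - 1*2116 - 460)/(-56))) = (6 - 4)/((-(½ - 2116 - 460)/56)) = 2/((-1/56*(-5151/2))) = 2/(5151/112) = 2*(112/5151) = 224/5151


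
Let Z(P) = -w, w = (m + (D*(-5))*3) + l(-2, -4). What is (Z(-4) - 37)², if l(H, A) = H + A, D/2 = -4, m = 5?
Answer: 24336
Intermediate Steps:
D = -8 (D = 2*(-4) = -8)
l(H, A) = A + H
w = 119 (w = (5 - 8*(-5)*3) + (-4 - 2) = (5 + 40*3) - 6 = (5 + 120) - 6 = 125 - 6 = 119)
Z(P) = -119 (Z(P) = -1*119 = -119)
(Z(-4) - 37)² = (-119 - 37)² = (-156)² = 24336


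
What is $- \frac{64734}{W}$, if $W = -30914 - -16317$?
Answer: $\frac{64734}{14597} \approx 4.4347$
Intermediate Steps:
$W = -14597$ ($W = -30914 + \left(-1446 + 17763\right) = -30914 + 16317 = -14597$)
$- \frac{64734}{W} = - \frac{64734}{-14597} = \left(-64734\right) \left(- \frac{1}{14597}\right) = \frac{64734}{14597}$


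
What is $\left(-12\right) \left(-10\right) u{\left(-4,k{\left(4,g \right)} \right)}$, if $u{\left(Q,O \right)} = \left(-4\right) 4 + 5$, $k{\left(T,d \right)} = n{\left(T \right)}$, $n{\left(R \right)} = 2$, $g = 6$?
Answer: $-1320$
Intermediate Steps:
$k{\left(T,d \right)} = 2$
$u{\left(Q,O \right)} = -11$ ($u{\left(Q,O \right)} = -16 + 5 = -11$)
$\left(-12\right) \left(-10\right) u{\left(-4,k{\left(4,g \right)} \right)} = \left(-12\right) \left(-10\right) \left(-11\right) = 120 \left(-11\right) = -1320$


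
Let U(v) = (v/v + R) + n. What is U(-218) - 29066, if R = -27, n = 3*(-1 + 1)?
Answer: -29092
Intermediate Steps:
n = 0 (n = 3*0 = 0)
U(v) = -26 (U(v) = (v/v - 27) + 0 = (1 - 27) + 0 = -26 + 0 = -26)
U(-218) - 29066 = -26 - 29066 = -29092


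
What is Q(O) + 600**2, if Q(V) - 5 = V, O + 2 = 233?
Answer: 360236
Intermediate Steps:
O = 231 (O = -2 + 233 = 231)
Q(V) = 5 + V
Q(O) + 600**2 = (5 + 231) + 600**2 = 236 + 360000 = 360236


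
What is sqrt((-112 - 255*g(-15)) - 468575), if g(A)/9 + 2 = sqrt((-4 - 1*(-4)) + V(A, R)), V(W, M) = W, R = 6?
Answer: sqrt(-464097 - 2295*I*sqrt(15)) ≈ 6.523 - 681.28*I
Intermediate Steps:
g(A) = -18 + 9*sqrt(A) (g(A) = -18 + 9*sqrt((-4 - 1*(-4)) + A) = -18 + 9*sqrt((-4 + 4) + A) = -18 + 9*sqrt(0 + A) = -18 + 9*sqrt(A))
sqrt((-112 - 255*g(-15)) - 468575) = sqrt((-112 - 255*(-18 + 9*sqrt(-15))) - 468575) = sqrt((-112 - 255*(-18 + 9*(I*sqrt(15)))) - 468575) = sqrt((-112 - 255*(-18 + 9*I*sqrt(15))) - 468575) = sqrt((-112 + (4590 - 2295*I*sqrt(15))) - 468575) = sqrt((4478 - 2295*I*sqrt(15)) - 468575) = sqrt(-464097 - 2295*I*sqrt(15))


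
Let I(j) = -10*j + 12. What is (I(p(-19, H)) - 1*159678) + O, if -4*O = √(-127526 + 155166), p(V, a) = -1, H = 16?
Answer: -159656 - √6910/2 ≈ -1.5970e+5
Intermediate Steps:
O = -√6910/2 (O = -√(-127526 + 155166)/4 = -√6910/2 ≈ -41.563)
I(j) = 12 - 10*j
(I(p(-19, H)) - 1*159678) + O = ((12 - 10*(-1)) - 1*159678) - √6910/2 = ((12 + 10) - 159678) - √6910/2 = (22 - 159678) - √6910/2 = -159656 - √6910/2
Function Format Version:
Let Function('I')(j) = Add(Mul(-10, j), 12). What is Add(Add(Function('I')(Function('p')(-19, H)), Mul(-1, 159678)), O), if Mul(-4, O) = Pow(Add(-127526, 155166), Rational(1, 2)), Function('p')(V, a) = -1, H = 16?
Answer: Add(-159656, Mul(Rational(-1, 2), Pow(6910, Rational(1, 2)))) ≈ -1.5970e+5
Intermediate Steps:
O = Mul(Rational(-1, 2), Pow(6910, Rational(1, 2))) (O = Mul(Rational(-1, 4), Pow(Add(-127526, 155166), Rational(1, 2))) = Mul(Rational(-1, 4), Pow(27640, Rational(1, 2))) = Mul(Rational(-1, 4), Mul(2, Pow(6910, Rational(1, 2)))) = Mul(Rational(-1, 2), Pow(6910, Rational(1, 2))) ≈ -41.563)
Function('I')(j) = Add(12, Mul(-10, j))
Add(Add(Function('I')(Function('p')(-19, H)), Mul(-1, 159678)), O) = Add(Add(Add(12, Mul(-10, -1)), Mul(-1, 159678)), Mul(Rational(-1, 2), Pow(6910, Rational(1, 2)))) = Add(Add(Add(12, 10), -159678), Mul(Rational(-1, 2), Pow(6910, Rational(1, 2)))) = Add(Add(22, -159678), Mul(Rational(-1, 2), Pow(6910, Rational(1, 2)))) = Add(-159656, Mul(Rational(-1, 2), Pow(6910, Rational(1, 2))))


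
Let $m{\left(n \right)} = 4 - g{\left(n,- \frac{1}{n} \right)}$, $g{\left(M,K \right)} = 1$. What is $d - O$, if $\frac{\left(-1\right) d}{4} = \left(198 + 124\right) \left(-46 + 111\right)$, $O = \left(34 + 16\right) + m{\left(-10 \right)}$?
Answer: $-83773$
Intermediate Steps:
$m{\left(n \right)} = 3$ ($m{\left(n \right)} = 4 - 1 = 3$)
$O = 53$ ($O = \left(34 + 16\right) + 3 = 50 + 3 = 53$)
$d = -83720$ ($d = - 4 \left(198 + 124\right) \left(-46 + 111\right) = - 4 \cdot 322 \cdot 65 = \left(-4\right) 20930 = -83720$)
$d - O = -83720 - 53 = -83773$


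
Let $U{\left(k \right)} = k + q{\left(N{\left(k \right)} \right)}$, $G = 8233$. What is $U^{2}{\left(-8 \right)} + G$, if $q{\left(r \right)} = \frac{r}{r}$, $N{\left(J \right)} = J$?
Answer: $8282$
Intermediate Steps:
$q{\left(r \right)} = 1$
$U{\left(k \right)} = 1 + k$ ($U{\left(k \right)} = k + 1 = 1 + k$)
$U^{2}{\left(-8 \right)} + G = \left(1 - 8\right)^{2} + 8233 = \left(-7\right)^{2} + 8233 = 49 + 8233 = 8282$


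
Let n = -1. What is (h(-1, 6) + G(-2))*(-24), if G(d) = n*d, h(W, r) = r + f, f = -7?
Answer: -24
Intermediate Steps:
h(W, r) = -7 + r (h(W, r) = r - 7 = -7 + r)
G(d) = -d
(h(-1, 6) + G(-2))*(-24) = ((-7 + 6) - 1*(-2))*(-24) = (-1 + 2)*(-24) = 1*(-24) = -24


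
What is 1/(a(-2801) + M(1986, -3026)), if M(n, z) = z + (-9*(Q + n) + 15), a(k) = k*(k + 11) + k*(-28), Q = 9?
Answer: 1/7872252 ≈ 1.2703e-7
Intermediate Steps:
a(k) = -28*k + k*(11 + k) (a(k) = k*(11 + k) - 28*k = -28*k + k*(11 + k))
M(n, z) = -66 + z - 9*n (M(n, z) = z + (-9*(9 + n) + 15) = z + ((-81 - 9*n) + 15) = z + (-66 - 9*n) = -66 + z - 9*n)
1/(a(-2801) + M(1986, -3026)) = 1/(-2801*(-17 - 2801) + (-66 - 3026 - 9*1986)) = 1/(-2801*(-2818) + (-66 - 3026 - 17874)) = 1/(7893218 - 20966) = 1/7872252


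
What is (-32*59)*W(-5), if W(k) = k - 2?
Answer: 13216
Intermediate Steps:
W(k) = -2 + k
(-32*59)*W(-5) = (-32*59)*(-2 - 5) = -1888*(-7) = 13216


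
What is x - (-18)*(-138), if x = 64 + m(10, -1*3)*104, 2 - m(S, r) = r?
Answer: -1900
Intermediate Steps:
m(S, r) = 2 - r
x = 584 (x = 64 + (2 - (-1)*3)*104 = 64 + (2 - 1*(-3))*104 = 64 + (2 + 3)*104 = 64 + 5*104 = 64 + 520 = 584)
x - (-18)*(-138) = 584 - (-18)*(-138) = 584 - 1*2484 = 584 - 2484 = -1900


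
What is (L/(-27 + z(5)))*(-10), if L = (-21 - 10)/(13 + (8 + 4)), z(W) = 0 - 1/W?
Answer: -31/68 ≈ -0.45588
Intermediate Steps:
z(W) = -1/W (z(W) = 0 - 1/W = -1/W)
L = -31/25 (L = -31/(13 + 12) = -31/25 ≈ -1.2400)
(L/(-27 + z(5)))*(-10) = (-31/25/(-27 - 1/5))*(-10) = (-31/25/(-27 - 1*⅕))*(-10) = (-31/25/(-27 - ⅕))*(-10) = (-31/25/(-136/5))*(-10) = -5/136*(-31/25)*(-10) = (31/680)*(-10) = -31/68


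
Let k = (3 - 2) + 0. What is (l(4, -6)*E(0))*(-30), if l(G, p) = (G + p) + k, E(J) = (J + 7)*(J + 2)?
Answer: 420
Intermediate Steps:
k = 1 (k = 1 + 0 = 1)
E(J) = (2 + J)*(7 + J) (E(J) = (7 + J)*(2 + J) = (2 + J)*(7 + J))
l(G, p) = 1 + G + p (l(G, p) = (G + p) + 1 = 1 + G + p)
(l(4, -6)*E(0))*(-30) = ((1 + 4 - 6)*(14 + 0**2 + 9*0))*(-30) = -(14 + 0 + 0)*(-30) = -1*14*(-30) = -14*(-30) = 420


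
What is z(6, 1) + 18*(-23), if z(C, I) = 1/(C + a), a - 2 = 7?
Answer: -6209/15 ≈ -413.93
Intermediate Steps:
a = 9 (a = 2 + 7 = 9)
z(C, I) = 1/(9 + C) (z(C, I) = 1/(C + 9) = 1/(9 + C))
z(6, 1) + 18*(-23) = 1/(9 + 6) + 18*(-23) = 1/15 - 414 = -6209/15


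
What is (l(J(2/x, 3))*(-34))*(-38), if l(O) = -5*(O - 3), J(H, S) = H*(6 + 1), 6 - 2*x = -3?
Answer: -6460/9 ≈ -717.78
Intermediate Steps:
x = 9/2 (x = 3 - 1/2*(-3) = 3 + 3/2 = 9/2 ≈ 4.5000)
J(H, S) = 7*H (J(H, S) = H*7 = 7*H)
l(O) = 15 - 5*O (l(O) = -5*(-3 + O) = 15 - 5*O)
(l(J(2/x, 3))*(-34))*(-38) = ((15 - 35*2/(9/2))*(-34))*(-38) = ((15 - 35*2*(2/9))*(-34))*(-38) = ((15 - 35*4/9)*(-34))*(-38) = ((15 - 5*28/9)*(-34))*(-38) = ((15 - 140/9)*(-34))*(-38) = -5/9*(-34)*(-38) = (170/9)*(-38) = -6460/9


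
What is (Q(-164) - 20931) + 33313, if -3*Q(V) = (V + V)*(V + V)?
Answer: -70438/3 ≈ -23479.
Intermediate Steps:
Q(V) = -4*V²/3 (Q(V) = -(V + V)*(V + V)/3 = -2*V*2*V/3 = -4*V²/3)
(Q(-164) - 20931) + 33313 = (-4/3*(-164)² - 20931) + 33313 = (-4/3*26896 - 20931) + 33313 = (-107584/3 - 20931) + 33313 = -170377/3 + 33313 = -70438/3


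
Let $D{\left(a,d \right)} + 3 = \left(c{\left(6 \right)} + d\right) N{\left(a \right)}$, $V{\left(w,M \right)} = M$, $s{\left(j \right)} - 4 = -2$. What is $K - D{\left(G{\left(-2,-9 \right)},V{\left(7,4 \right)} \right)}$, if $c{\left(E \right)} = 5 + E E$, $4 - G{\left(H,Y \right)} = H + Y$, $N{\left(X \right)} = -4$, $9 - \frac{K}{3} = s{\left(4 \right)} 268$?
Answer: $-1398$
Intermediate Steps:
$s{\left(j \right)} = 2$ ($s{\left(j \right)} = 4 - 2 = 2$)
$K = -1581$ ($K = 27 - 3 \cdot 2 \cdot 268 = 27 - 1608 = -1581$)
$G{\left(H,Y \right)} = 4 - H - Y$ ($G{\left(H,Y \right)} = 4 - \left(H + Y\right) = 4 - H - Y$)
$c{\left(E \right)} = 5 + E^{2}$
$D{\left(a,d \right)} = -167 - 4 d$ ($D{\left(a,d \right)} = -3 + \left(\left(5 + 6^{2}\right) + d\right) \left(-4\right) = -3 + \left(\left(5 + 36\right) + d\right) \left(-4\right) = -3 + \left(41 + d\right) \left(-4\right) = -3 - \left(164 + 4 d\right) = -167 - 4 d$)
$K - D{\left(G{\left(-2,-9 \right)},V{\left(7,4 \right)} \right)} = -1581 - \left(-167 - 16\right) = -1581 - -183 = -1581 + 183 = -1398$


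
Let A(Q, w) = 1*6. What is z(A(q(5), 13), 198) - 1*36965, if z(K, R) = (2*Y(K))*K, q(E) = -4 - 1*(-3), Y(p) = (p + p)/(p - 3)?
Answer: -36917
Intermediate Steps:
Y(p) = 2*p/(-3 + p) (Y(p) = (2*p)/(-3 + p) = 2*p/(-3 + p))
q(E) = -1 (q(E) = -4 + 3 = -1)
A(Q, w) = 6
z(K, R) = 4*K**2/(-3 + K) (z(K, R) = (2*(2*K/(-3 + K)))*K = (4*K/(-3 + K))*K = 4*K**2/(-3 + K))
z(A(q(5), 13), 198) - 1*36965 = 4*6**2/(-3 + 6) - 1*36965 = 4*36/3 - 36965 = 4*36*(1/3) - 36965 = 48 - 36965 = -36917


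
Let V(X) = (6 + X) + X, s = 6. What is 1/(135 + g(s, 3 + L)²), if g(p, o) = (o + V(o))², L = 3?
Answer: 1/331911 ≈ 3.0129e-6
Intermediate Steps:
V(X) = 6 + 2*X
g(p, o) = (6 + 3*o)² (g(p, o) = (o + (6 + 2*o))² = (6 + 3*o)²)
1/(135 + g(s, 3 + L)²) = 1/(135 + (9*(2 + (3 + 3))²)²) = 1/(135 + (9*(2 + 6)²)²) = 1/(135 + (9*8²)²) = 1/(135 + (9*64)²) = 1/(135 + 576²) = 1/(135 + 331776) = 1/331911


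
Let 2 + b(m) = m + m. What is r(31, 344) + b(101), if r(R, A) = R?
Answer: 231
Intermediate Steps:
b(m) = -2 + 2*m (b(m) = -2 + (m + m) = -2 + 2*m)
r(31, 344) + b(101) = 31 + (-2 + 2*101) = 31 + (-2 + 202) = 31 + 200 = 231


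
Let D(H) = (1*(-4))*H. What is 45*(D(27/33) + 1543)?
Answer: 762165/11 ≈ 69288.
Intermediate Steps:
D(H) = -4*H
45*(D(27/33) + 1543) = 45*(-108/33 + 1543) = 45*(-4*9/11 + 1543) = 45*(-36/11 + 1543) = 45*(16937/11) = 762165/11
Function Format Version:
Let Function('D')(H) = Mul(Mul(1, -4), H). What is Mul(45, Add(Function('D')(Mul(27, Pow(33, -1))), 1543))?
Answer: Rational(762165, 11) ≈ 69288.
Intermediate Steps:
Function('D')(H) = Mul(-4, H)
Mul(45, Add(Function('D')(Mul(27, Pow(33, -1))), 1543)) = Mul(45, Add(Mul(-4, Mul(27, Pow(33, -1))), 1543)) = Mul(45, Add(Mul(-4, Mul(27, Rational(1, 33))), 1543)) = Mul(45, Add(Mul(-4, Rational(9, 11)), 1543)) = Mul(45, Add(Rational(-36, 11), 1543)) = Mul(45, Rational(16937, 11)) = Rational(762165, 11)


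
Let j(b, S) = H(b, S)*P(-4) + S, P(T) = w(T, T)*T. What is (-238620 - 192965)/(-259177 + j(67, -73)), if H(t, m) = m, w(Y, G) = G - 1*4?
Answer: 431585/261586 ≈ 1.6499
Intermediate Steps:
w(Y, G) = -4 + G (w(Y, G) = G - 4 = -4 + G)
P(T) = T*(-4 + T) (P(T) = (-4 + T)*T = T*(-4 + T))
j(b, S) = 33*S (j(b, S) = S*(-4*(-4 - 4)) + S = S*(-4*(-8)) + S = S*32 + S = 32*S + S = 33*S)
(-238620 - 192965)/(-259177 + j(67, -73)) = (-238620 - 192965)/(-259177 + 33*(-73)) = -431585/(-259177 - 2409) = -431585/(-261586) = -431585*(-1/261586) = 431585/261586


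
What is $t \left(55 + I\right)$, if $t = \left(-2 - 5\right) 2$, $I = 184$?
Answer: $-3346$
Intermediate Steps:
$t = -14$ ($t = \left(-7\right) 2 = -14$)
$t \left(55 + I\right) = - 14 \left(55 + 184\right) = \left(-14\right) 239 = -3346$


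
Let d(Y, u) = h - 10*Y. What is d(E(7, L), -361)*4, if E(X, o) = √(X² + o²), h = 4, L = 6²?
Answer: 16 - 40*√1345 ≈ -1451.0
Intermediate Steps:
L = 36
d(Y, u) = 4 - 10*Y
d(E(7, L), -361)*4 = (4 - 10*√(7² + 36²))*4 = (4 - 10*√(49 + 1296))*4 = (4 - 10*√1345)*4 = 16 - 40*√1345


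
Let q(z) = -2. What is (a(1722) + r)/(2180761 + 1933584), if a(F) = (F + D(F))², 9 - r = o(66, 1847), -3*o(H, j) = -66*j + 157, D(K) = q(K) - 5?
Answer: 8701957/12343035 ≈ 0.70501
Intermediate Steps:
D(K) = -7 (D(K) = -2 - 5 = -7)
o(H, j) = -157/3 + 22*j (o(H, j) = -(-66*j + 157)/3 = -(157 - 66*j)/3 = -157/3 + 22*j)
r = -121718/3 (r = 9 - (-157/3 + 22*1847) = 9 - (-157/3 + 40634) = 9 - 1*121745/3 = 9 - 121745/3 = -121718/3 ≈ -40573.)
a(F) = (-7 + F)² (a(F) = (F - 7)² = (-7 + F)²)
(a(1722) + r)/(2180761 + 1933584) = ((-7 + 1722)² - 121718/3)/(2180761 + 1933584) = (1715² - 121718/3)/4114345 = (2941225 - 121718/3)*(1/4114345) = (8701957/3)*(1/4114345) = 8701957/12343035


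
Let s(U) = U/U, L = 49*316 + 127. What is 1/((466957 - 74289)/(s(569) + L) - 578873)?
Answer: -3903/2259243152 ≈ -1.7276e-6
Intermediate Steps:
L = 15611 (L = 15484 + 127 = 15611)
s(U) = 1
1/((466957 - 74289)/(s(569) + L) - 578873) = 1/((466957 - 74289)/(1 + 15611) - 578873) = 1/(392668/15612 - 578873) = 1/(392668*(1/15612) - 578873) = 1/(98167/3903 - 578873) = 1/(-2259243152/3903) = -3903/2259243152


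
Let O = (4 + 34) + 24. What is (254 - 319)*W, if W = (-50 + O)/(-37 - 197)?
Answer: 10/3 ≈ 3.3333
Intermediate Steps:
O = 62 (O = 38 + 24 = 62)
W = -2/39 (W = (-50 + 62)/(-37 - 197) = 12/(-234) = 12*(-1/234) = -2/39 ≈ -0.051282)
(254 - 319)*W = (254 - 319)*(-2/39) = -65*(-2/39) = 10/3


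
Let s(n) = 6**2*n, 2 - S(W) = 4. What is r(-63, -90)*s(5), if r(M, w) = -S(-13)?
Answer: 360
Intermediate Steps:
S(W) = -2 (S(W) = 2 - 1*4 = 2 - 4 = -2)
s(n) = 36*n
r(M, w) = 2 (r(M, w) = -1*(-2) = 2)
r(-63, -90)*s(5) = 2*(36*5) = 2*180 = 360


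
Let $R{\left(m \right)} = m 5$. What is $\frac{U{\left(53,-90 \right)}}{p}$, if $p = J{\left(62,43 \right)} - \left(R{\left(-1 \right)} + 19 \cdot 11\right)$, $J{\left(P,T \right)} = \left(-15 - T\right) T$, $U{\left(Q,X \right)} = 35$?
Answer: $- \frac{35}{2698} \approx -0.012973$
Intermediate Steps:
$R{\left(m \right)} = 5 m$
$J{\left(P,T \right)} = T \left(-15 - T\right)$
$p = -2698$ ($p = \left(-1\right) 43 \left(15 + 43\right) - \left(5 \left(-1\right) + 19 \cdot 11\right) = \left(-1\right) 43 \cdot 58 - \left(-5 + 209\right) = -2494 - 204 = -2698$)
$\frac{U{\left(53,-90 \right)}}{p} = \frac{35}{-2698} = 35 \left(- \frac{1}{2698}\right) = - \frac{35}{2698}$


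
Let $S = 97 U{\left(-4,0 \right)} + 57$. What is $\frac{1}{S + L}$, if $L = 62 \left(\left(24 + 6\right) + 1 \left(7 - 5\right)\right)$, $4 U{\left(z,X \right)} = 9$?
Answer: $\frac{4}{9037} \approx 0.00044262$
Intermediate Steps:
$U{\left(z,X \right)} = \frac{9}{4}$ ($U{\left(z,X \right)} = \frac{1}{4} \cdot 9 = \frac{9}{4}$)
$S = \frac{1101}{4}$ ($S = 97 \cdot \frac{9}{4} + 57 = \frac{873}{4} + 57 = \frac{1101}{4} \approx 275.25$)
$L = 1984$ ($L = 62 \left(30 + 1 \cdot 2\right) = 62 \left(30 + 2\right) = 62 \cdot 32 = 1984$)
$\frac{1}{S + L} = \frac{1}{\frac{1101}{4} + 1984} = \frac{1}{\frac{9037}{4}} = \frac{4}{9037}$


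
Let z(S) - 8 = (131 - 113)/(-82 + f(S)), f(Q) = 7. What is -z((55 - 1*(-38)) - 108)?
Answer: -194/25 ≈ -7.7600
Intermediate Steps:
z(S) = 194/25 (z(S) = 8 + (131 - 113)/(-82 + 7) = 8 + 18/(-75) = 8 + 18*(-1/75) = 8 - 6/25 = 194/25)
-z((55 - 1*(-38)) - 108) = -1*194/25 = -194/25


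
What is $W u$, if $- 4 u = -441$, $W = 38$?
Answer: $\frac{8379}{2} \approx 4189.5$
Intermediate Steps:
$u = \frac{441}{4}$ ($u = \left(- \frac{1}{4}\right) \left(-441\right) = \frac{441}{4} \approx 110.25$)
$W u = 38 \cdot \frac{441}{4} = \frac{8379}{2}$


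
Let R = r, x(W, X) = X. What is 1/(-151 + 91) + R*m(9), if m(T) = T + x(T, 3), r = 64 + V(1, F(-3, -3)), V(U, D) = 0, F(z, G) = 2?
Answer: 46079/60 ≈ 767.98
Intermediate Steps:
r = 64 (r = 64 + 0 = 64)
R = 64
m(T) = 3 + T (m(T) = T + 3 = 3 + T)
1/(-151 + 91) + R*m(9) = 1/(-151 + 91) + 64*(3 + 9) = 1/(-60) + 64*12 = -1/60 + 768 = 46079/60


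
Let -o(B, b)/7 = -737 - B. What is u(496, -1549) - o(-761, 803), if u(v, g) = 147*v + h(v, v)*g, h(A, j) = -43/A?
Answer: 36314287/496 ≈ 73214.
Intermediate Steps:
o(B, b) = 5159 + 7*B (o(B, b) = -7*(-737 - B) = 5159 + 7*B)
u(v, g) = 147*v - 43*g/v (u(v, g) = 147*v + (-43/v)*g = 147*v - 43*g/v)
u(496, -1549) - o(-761, 803) = (147*496 - 43*(-1549)/496) - (5159 + 7*(-761)) = (72912 - 43*(-1549)*1/496) - (5159 - 5327) = (72912 + 66607/496) - 1*(-168) = 36230959/496 + 168 = 36314287/496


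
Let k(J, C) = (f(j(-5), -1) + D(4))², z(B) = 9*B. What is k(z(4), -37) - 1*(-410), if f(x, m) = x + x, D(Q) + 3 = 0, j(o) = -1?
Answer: 435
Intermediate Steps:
D(Q) = -3 (D(Q) = -3 + 0 = -3)
f(x, m) = 2*x
k(J, C) = 25 (k(J, C) = (2*(-1) - 3)² = (-2 - 3)² = (-5)² = 25)
k(z(4), -37) - 1*(-410) = 25 - 1*(-410) = 25 + 410 = 435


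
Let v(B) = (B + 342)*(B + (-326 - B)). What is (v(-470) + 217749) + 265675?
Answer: 525152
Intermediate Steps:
v(B) = -111492 - 326*B (v(B) = (342 + B)*(-326) = -111492 - 326*B)
(v(-470) + 217749) + 265675 = ((-111492 - 326*(-470)) + 217749) + 265675 = ((-111492 + 153220) + 217749) + 265675 = (41728 + 217749) + 265675 = 259477 + 265675 = 525152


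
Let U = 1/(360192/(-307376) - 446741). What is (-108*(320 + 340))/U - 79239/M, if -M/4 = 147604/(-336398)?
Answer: 180593502509337067749/5671240888 ≈ 3.1844e+10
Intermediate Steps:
M = 295208/168199 (M = -590416/(-336398) = -590416*(-1)/336398 = -4*(-73802/168199) = 295208/168199 ≈ 1.7551)
U = -19211/8582363863 (U = 1/(360192*(-1/307376) - 446741) = 1/(-22512/19211 - 446741) = 1/(-8582363863/19211) = -19211/8582363863 ≈ -2.2384e-6)
(-108*(320 + 340))/U - 79239/M = (-108*(320 + 340))/(-19211/8582363863) - 79239/295208/168199 = -108*660*(-8582363863/19211) - 79239*168199/295208 = -71280*(-8582363863/19211) - 13327920561/295208 = 611750896154640/19211 - 13327920561/295208 = 180593502509337067749/5671240888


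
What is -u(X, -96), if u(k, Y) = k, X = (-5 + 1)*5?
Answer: 20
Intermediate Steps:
X = -20 (X = -4*5 = -20)
-u(X, -96) = -1*(-20) = 20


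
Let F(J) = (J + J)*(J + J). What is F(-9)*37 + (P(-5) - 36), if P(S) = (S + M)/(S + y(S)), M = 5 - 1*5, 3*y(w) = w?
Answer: 47811/4 ≈ 11953.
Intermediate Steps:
F(J) = 4*J² (F(J) = (2*J)*(2*J) = 4*J²)
y(w) = w/3
M = 0 (M = 5 - 5 = 0)
P(S) = ¾ (P(S) = (S + 0)/(S + S/3) = S/((4*S/3)) = S*(3/(4*S)) = ¾)
F(-9)*37 + (P(-5) - 36) = (4*(-9)²)*37 + (¾ - 36) = (4*81)*37 - 141/4 = 324*37 - 141/4 = 11988 - 141/4 = 47811/4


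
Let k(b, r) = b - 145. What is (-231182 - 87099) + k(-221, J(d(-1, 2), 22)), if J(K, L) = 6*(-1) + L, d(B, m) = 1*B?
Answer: -318647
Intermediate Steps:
d(B, m) = B
J(K, L) = -6 + L
k(b, r) = -145 + b
(-231182 - 87099) + k(-221, J(d(-1, 2), 22)) = (-231182 - 87099) + (-145 - 221) = -318281 - 366 = -318647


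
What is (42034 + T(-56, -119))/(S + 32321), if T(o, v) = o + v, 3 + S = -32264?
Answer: 4651/6 ≈ 775.17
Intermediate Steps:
S = -32267 (S = -3 - 32264 = -32267)
(42034 + T(-56, -119))/(S + 32321) = (42034 + (-56 - 119))/(-32267 + 32321) = (42034 - 175)/54 = 41859*(1/54) = 4651/6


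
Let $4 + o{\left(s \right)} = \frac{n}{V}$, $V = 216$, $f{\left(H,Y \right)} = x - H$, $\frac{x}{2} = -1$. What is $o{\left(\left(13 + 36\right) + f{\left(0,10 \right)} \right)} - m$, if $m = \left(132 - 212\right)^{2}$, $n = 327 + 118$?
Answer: $- \frac{1382819}{216} \approx -6401.9$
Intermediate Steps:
$n = 445$
$x = -2$ ($x = 2 \left(-1\right) = -2$)
$f{\left(H,Y \right)} = -2 - H$
$o{\left(s \right)} = - \frac{419}{216}$ ($o{\left(s \right)} = -4 + \frac{445}{216} = - \frac{419}{216}$)
$m = 6400$ ($m = \left(-80\right)^{2} = 6400$)
$o{\left(\left(13 + 36\right) + f{\left(0,10 \right)} \right)} - m = - \frac{419}{216} - 6400 = - \frac{1382819}{216}$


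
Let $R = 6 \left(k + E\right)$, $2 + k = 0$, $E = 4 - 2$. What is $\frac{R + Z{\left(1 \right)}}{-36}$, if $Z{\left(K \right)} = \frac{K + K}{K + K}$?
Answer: $- \frac{1}{36} \approx -0.027778$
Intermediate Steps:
$E = 2$ ($E = 4 - 2 = 2$)
$k = -2$ ($k = -2 + 0 = -2$)
$Z{\left(K \right)} = 1$ ($Z{\left(K \right)} = \frac{2 K}{2 K} = 2 K \frac{1}{2 K} = 1$)
$R = 0$ ($R = 6 \left(-2 + 2\right) = 6 \cdot 0 = 0$)
$\frac{R + Z{\left(1 \right)}}{-36} = \frac{0 + 1}{-36} = \left(- \frac{1}{36}\right) 1 = - \frac{1}{36}$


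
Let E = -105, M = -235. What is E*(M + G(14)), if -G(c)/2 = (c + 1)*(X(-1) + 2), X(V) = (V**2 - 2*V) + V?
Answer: 37275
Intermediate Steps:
X(V) = V**2 - V
G(c) = -8 - 8*c (G(c) = -2*(c + 1)*(-(-1 - 1) + 2) = -2*(1 + c)*(-1*(-2) + 2) = -2*(1 + c)*(2 + 2) = -2*(1 + c)*4 = -2*(4 + 4*c) = -8 - 8*c)
E*(M + G(14)) = -105*(-235 + (-8 - 8*14)) = -105*(-235 + (-8 - 112)) = -105*(-235 - 120) = -105*(-355) = 37275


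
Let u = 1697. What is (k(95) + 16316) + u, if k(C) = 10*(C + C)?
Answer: 19913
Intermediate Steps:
k(C) = 20*C (k(C) = 10*(2*C) = 20*C)
(k(95) + 16316) + u = (20*95 + 16316) + 1697 = (1900 + 16316) + 1697 = 18216 + 1697 = 19913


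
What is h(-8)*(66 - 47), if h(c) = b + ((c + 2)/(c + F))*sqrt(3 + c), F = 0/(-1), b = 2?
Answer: 38 + 57*I*sqrt(5)/4 ≈ 38.0 + 31.864*I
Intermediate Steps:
F = 0 (F = 0*(-1) = 0)
h(c) = 2 + sqrt(3 + c)*(2 + c)/c (h(c) = 2 + ((c + 2)/(c + 0))*sqrt(3 + c) = 2 + ((2 + c)/c)*sqrt(3 + c) = 2 + sqrt(3 + c)*(2 + c)/c)
h(-8)*(66 - 47) = (2 + sqrt(3 - 8) + 2*sqrt(3 - 8)/(-8))*(66 - 47) = (2 + sqrt(-5) + 2*(-1/8)*sqrt(-5))*19 = (2 + I*sqrt(5) + 2*(-1/8)*(I*sqrt(5)))*19 = (2 + I*sqrt(5) - I*sqrt(5)/4)*19 = (2 + 3*I*sqrt(5)/4)*19 = 38 + 57*I*sqrt(5)/4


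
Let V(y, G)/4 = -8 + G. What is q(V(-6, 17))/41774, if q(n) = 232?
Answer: 116/20887 ≈ 0.0055537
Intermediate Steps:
V(y, G) = -32 + 4*G (V(y, G) = 4*(-8 + G) = -32 + 4*G)
q(V(-6, 17))/41774 = 232/41774 = 232*(1/41774) = 116/20887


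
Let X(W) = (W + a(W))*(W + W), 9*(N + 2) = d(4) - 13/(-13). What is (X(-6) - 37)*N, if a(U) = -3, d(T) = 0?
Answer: -1207/9 ≈ -134.11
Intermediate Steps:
N = -17/9 (N = -2 + (0 - 13/(-13))/9 = -2 + (0 - 13*(-1)/13)/9 = -2 + (0 - 1*(-1))/9 = -2 + (0 + 1)/9 = -2 + (⅑)*1 = -2 + ⅑ = -17/9 ≈ -1.8889)
X(W) = 2*W*(-3 + W) (X(W) = (W - 3)*(W + W) = (-3 + W)*(2*W) = 2*W*(-3 + W))
(X(-6) - 37)*N = (2*(-6)*(-3 - 6) - 37)*(-17/9) = (2*(-6)*(-9) - 37)*(-17/9) = (108 - 37)*(-17/9) = 71*(-17/9) = -1207/9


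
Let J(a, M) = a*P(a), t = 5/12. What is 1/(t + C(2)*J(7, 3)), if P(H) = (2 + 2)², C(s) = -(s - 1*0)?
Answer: -12/2683 ≈ -0.0044726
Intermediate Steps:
C(s) = -s (C(s) = -(s + 0) = -s)
t = 5/12 (t = 5*(1/12) = 5/12 ≈ 0.41667)
P(H) = 16 (P(H) = 4² = 16)
J(a, M) = 16*a (J(a, M) = a*16 = 16*a)
1/(t + C(2)*J(7, 3)) = 1/(5/12 + (-1*2)*(16*7)) = 1/(5/12 - 2*112) = 1/(5/12 - 224) = 1/(-2683/12) = -12/2683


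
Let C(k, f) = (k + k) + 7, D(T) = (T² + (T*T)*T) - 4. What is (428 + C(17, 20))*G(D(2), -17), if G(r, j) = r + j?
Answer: -4221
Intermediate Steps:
D(T) = -4 + T² + T³ (D(T) = (T² + T²*T) - 4 = (T² + T³) - 4 = -4 + T² + T³)
C(k, f) = 7 + 2*k (C(k, f) = 2*k + 7 = 7 + 2*k)
G(r, j) = j + r
(428 + C(17, 20))*G(D(2), -17) = (428 + (7 + 2*17))*(-17 + (-4 + 2² + 2³)) = (428 + (7 + 34))*(-17 + (-4 + 4 + 8)) = (428 + 41)*(-17 + 8) = 469*(-9) = -4221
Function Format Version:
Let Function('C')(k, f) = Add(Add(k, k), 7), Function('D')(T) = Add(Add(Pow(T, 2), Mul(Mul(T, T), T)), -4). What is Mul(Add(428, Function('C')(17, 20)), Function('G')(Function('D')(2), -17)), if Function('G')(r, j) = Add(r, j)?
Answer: -4221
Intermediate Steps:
Function('D')(T) = Add(-4, Pow(T, 2), Pow(T, 3)) (Function('D')(T) = Add(Add(Pow(T, 2), Mul(Pow(T, 2), T)), -4) = Add(Add(Pow(T, 2), Pow(T, 3)), -4) = Add(-4, Pow(T, 2), Pow(T, 3)))
Function('C')(k, f) = Add(7, Mul(2, k)) (Function('C')(k, f) = Add(Mul(2, k), 7) = Add(7, Mul(2, k)))
Function('G')(r, j) = Add(j, r)
Mul(Add(428, Function('C')(17, 20)), Function('G')(Function('D')(2), -17)) = Mul(Add(428, Add(7, Mul(2, 17))), Add(-17, Add(-4, Pow(2, 2), Pow(2, 3)))) = Mul(Add(428, Add(7, 34)), Add(-17, Add(-4, 4, 8))) = Mul(Add(428, 41), Add(-17, 8)) = Mul(469, -9) = -4221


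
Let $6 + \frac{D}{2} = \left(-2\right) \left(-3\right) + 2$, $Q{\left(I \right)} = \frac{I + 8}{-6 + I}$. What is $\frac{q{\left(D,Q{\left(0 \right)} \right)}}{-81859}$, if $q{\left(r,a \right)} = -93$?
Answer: $\frac{93}{81859} \approx 0.0011361$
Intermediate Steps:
$Q{\left(I \right)} = \frac{8 + I}{-6 + I}$
$D = 4$ ($D = -12 + 2 \left(\left(-2\right) \left(-3\right) + 2\right) = -12 + 2 \left(6 + 2\right) = -12 + 2 \cdot 8 = -12 + 16 = 4$)
$\frac{q{\left(D,Q{\left(0 \right)} \right)}}{-81859} = - \frac{93}{-81859} = \left(-93\right) \left(- \frac{1}{81859}\right) = \frac{93}{81859}$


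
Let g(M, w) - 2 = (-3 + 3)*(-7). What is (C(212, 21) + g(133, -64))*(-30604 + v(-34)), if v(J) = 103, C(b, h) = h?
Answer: -701523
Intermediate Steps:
g(M, w) = 2 (g(M, w) = 2 + (-3 + 3)*(-7) = 2 + 0*(-7) = 2 + 0 = 2)
(C(212, 21) + g(133, -64))*(-30604 + v(-34)) = (21 + 2)*(-30604 + 103) = 23*(-30501) = -701523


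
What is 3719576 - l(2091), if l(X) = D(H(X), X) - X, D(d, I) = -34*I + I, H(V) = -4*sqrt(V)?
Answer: 3790670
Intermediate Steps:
D(d, I) = -33*I
l(X) = -34*X (l(X) = -33*X - X = -34*X)
3719576 - l(2091) = 3719576 - (-34)*2091 = 3719576 - 1*(-71094) = 3719576 + 71094 = 3790670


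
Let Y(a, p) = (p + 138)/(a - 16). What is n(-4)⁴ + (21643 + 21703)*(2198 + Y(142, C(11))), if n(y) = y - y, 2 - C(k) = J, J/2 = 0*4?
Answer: 857904032/9 ≈ 9.5323e+7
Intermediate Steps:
J = 0 (J = 2*(0*4) = 2*0 = 0)
C(k) = 2 (C(k) = 2 - 1*0 = 2 + 0 = 2)
Y(a, p) = (138 + p)/(-16 + a)
n(y) = 0
n(-4)⁴ + (21643 + 21703)*(2198 + Y(142, C(11))) = 0⁴ + (21643 + 21703)*(2198 + (138 + 2)/(-16 + 142)) = 0 + 43346*(2198 + 140/126) = 0 + 43346*(2198 + (1/126)*140) = 0 + 43346*(2198 + 10/9) = 0 + 43346*(19792/9) = 0 + 857904032/9 = 857904032/9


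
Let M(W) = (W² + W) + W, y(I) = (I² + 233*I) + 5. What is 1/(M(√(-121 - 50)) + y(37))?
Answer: -I/(-9824*I + 6*√19) ≈ 0.00010179 - 2.7099e-7*I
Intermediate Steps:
y(I) = 5 + I² + 233*I
M(W) = W² + 2*W (M(W) = (W + W²) + W = W² + 2*W)
1/(M(√(-121 - 50)) + y(37)) = 1/(√(-121 - 50)*(2 + √(-121 - 50)) + (5 + 37² + 233*37)) = 1/(√(-171)*(2 + √(-171)) + (5 + 1369 + 8621)) = 1/((3*I*√19)*(2 + 3*I*√19) + 9995) = 1/(3*I*√19*(2 + 3*I*√19) + 9995) = 1/(9995 + 3*I*√19*(2 + 3*I*√19))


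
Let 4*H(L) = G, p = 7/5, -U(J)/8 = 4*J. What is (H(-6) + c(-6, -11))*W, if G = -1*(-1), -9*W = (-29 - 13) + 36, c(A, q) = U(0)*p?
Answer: 1/6 ≈ 0.16667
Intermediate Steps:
U(J) = -32*J
p = 7/5 (p = 7*(1/5) = 7/5 ≈ 1.4000)
c(A, q) = 0 (c(A, q) = -32*0*(7/5) = 0*(7/5) = 0)
W = 2/3 (W = -((-29 - 13) + 36)/9 = -(-42 + 36)/9 = -1/9*(-6) = 2/3 ≈ 0.66667)
G = 1
H(L) = 1/4 (H(L) = (1/4)*1 = 1/4)
(H(-6) + c(-6, -11))*W = (1/4 + 0)*(2/3) = (1/4)*(2/3) = 1/6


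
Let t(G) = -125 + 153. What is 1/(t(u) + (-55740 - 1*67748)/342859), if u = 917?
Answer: 342859/9476564 ≈ 0.036180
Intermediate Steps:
t(G) = 28
1/(t(u) + (-55740 - 1*67748)/342859) = 1/(28 + (-55740 - 1*67748)/342859) = 1/(28 + (-55740 - 67748)*(1/342859)) = 1/(28 - 123488*1/342859) = 1/(28 - 123488/342859) = 1/(9476564/342859) = 342859/9476564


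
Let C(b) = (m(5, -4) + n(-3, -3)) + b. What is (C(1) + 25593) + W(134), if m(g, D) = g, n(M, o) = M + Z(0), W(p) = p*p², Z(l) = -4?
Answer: 2431696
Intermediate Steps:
W(p) = p³
n(M, o) = -4 + M (n(M, o) = M - 4 = -4 + M)
C(b) = -2 + b (C(b) = (5 + (-4 - 3)) + b = (5 - 7) + b = -2 + b)
(C(1) + 25593) + W(134) = ((-2 + 1) + 25593) + 134³ = (-1 + 25593) + 2406104 = 25592 + 2406104 = 2431696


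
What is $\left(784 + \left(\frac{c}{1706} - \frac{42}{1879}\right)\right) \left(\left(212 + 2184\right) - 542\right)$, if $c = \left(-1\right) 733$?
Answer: $\frac{2328365419839}{1602787} \approx 1.4527 \cdot 10^{6}$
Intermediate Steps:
$c = -733$
$\left(784 + \left(\frac{c}{1706} - \frac{42}{1879}\right)\right) \left(\left(212 + 2184\right) - 542\right) = \left(784 - \left(\frac{42}{1879} + \frac{733}{1706}\right)\right) \left(\left(212 + 2184\right) - 542\right) = \left(784 - \frac{1448959}{3205574}\right) \left(2396 - 542\right) = \left(784 - \frac{1448959}{3205574}\right) 1854 = \frac{2511721057}{3205574} \cdot 1854 = \frac{2328365419839}{1602787}$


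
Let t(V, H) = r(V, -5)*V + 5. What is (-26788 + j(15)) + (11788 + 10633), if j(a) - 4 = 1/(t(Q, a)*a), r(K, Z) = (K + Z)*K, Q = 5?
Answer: -327224/75 ≈ -4363.0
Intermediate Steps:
r(K, Z) = K*(K + Z)
t(V, H) = 5 + V²*(-5 + V) (t(V, H) = (V*(V - 5))*V + 5 = (V*(-5 + V))*V + 5 = V²*(-5 + V) + 5 = 5 + V²*(-5 + V))
j(a) = 4 + 1/(5*a) (j(a) = 4 + 1/((5 + 5²*(-5 + 5))*a) = 4 + 1/((5 + 25*0)*a) = 4 + 1/((5 + 0)*a) = 4 + 1/(5*a))
(-26788 + j(15)) + (11788 + 10633) = (-26788 + (4 + (⅕)/15)) + (11788 + 10633) = (-26788 + (4 + (⅕)*(1/15))) + 22421 = (-26788 + (4 + 1/75)) + 22421 = (-26788 + 301/75) + 22421 = -2008799/75 + 22421 = -327224/75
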